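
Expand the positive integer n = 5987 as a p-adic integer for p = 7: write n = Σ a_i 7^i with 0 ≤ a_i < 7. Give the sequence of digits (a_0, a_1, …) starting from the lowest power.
(a_0, a_1, …) = (2, 1, 3, 3, 2)

Repeated division by 7 gives the digits low-to-high: 5987 = 2 + 1·7^1 + 3·7^2 + 3·7^3 + 2·7^4. Digit sequence: (2, 1, 3, 3, 2).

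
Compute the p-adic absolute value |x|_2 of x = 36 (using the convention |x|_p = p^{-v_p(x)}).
|36|_2 = 1/4

Step 1 — compute v_2(x) by factoring powers of 2 out of the numerator and denominator: v_2(36) = 2. Step 2 — apply |x|_p = p^{-v_p(x)} = 2^{-2} = 1/4.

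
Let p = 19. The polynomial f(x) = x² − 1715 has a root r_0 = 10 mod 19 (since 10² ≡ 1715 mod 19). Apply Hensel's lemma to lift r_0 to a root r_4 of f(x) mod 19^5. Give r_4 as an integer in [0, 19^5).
r_4 = 620740 (mod 2476099)

Hensel's recurrence: r_{i+1} = r_i − f(r_i)·(f′(r_i))^{-1} mod 19^{i+2}, with f′(x) = 2x. Iterate:
  r_0 = 10 (mod 19)
  r_1 = 181 (mod 361)
  r_2 = 3430 (mod 6859)
  r_3 = 99456 (mod 130321)
  r_4 = 620740 (mod 2476099)
Final: r_4 = 620740, and one checks f(r_4) ≡ 0 mod 19^5.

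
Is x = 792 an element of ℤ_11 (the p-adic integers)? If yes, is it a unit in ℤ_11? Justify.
x ∈ ℤ_11 but not a unit; v_11(x) = 1 > 0

ℤ_11 = {x ∈ ℚ_11 : v_11(x) ≥ 0} and ℤ_11^× = {x ∈ ℤ_11 : v_11(x) = 0}. Here v_11(792) = v_11(num) − v_11(den) = 1; compare against these criteria.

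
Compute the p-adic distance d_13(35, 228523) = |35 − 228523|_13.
d_13(35, 228523) = 1/28561

Step 1 — x − y = 35 − 228523 = -228488. Step 2 — v_13(-228488) = 4 (factor: -228488 = −(13^4 · 8); the sign does not affect v_p). Step 3 — |x − y|_13 = 13^{-4} = 1/28561.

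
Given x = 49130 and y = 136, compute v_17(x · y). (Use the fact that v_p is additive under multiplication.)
v_17(6681680) = 4

v_p(x) = 3 (factor: 49130 = 17^3 · 10); v_p(y) = 1 (factor: 136 = 17^1 · 8). Additivity: v_p(xy) = v_p(x) + v_p(y) = 3 + 1 = 4. (Direct check: xy = 6681680 = 17^4 · (80).)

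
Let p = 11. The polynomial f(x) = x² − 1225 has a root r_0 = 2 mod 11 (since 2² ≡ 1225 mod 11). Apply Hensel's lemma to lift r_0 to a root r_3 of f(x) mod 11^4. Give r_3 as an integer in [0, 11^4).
r_3 = 35 (mod 14641)

Hensel's recurrence: r_{i+1} = r_i − f(r_i)·(f′(r_i))^{-1} mod 11^{i+2}, with f′(x) = 2x. Iterate:
  r_0 = 2 (mod 11)
  r_1 = 35 (mod 121)
  r_2 = 35 (mod 1331)
  r_3 = 35 (mod 14641)
Final: r_3 = 35, and one checks f(r_3) ≡ 0 mod 11^4.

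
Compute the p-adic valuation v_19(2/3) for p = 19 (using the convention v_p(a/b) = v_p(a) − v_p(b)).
v_19(2/3) = 0

Factor powers of 19 from the numerator and denominator of the reduced fraction: 2 = 19^0 · 2 and 3 = 19^0 · 3. Apply v_p(a/b) = v_p(a) − v_p(b): v_19(2/3) = 0 − 0 = 0.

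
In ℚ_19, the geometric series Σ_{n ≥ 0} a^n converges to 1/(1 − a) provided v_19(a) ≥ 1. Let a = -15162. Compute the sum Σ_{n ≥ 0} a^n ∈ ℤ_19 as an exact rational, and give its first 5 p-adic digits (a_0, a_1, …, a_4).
Σ a^n = 1/(1 − a) = 1/15163;  first 5 digits = (1, 0, 15, 16, 15)

v_19(a) = 2 ≥ 1, so the series converges in ℤ_19 to 1/(1 − a) = 1/(1 − (-15162)) = 1/15163. Expand this rational in ℤ_19: compute digits iteratively via d_i = x_i mod 19, x_{i+1} = (x_i − d_i)/19. The first 5 digits are (1, 0, 15, 16, 15).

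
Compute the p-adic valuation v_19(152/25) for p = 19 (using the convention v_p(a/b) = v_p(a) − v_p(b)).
v_19(152/25) = 1

Factor powers of 19 from the numerator and denominator of the reduced fraction: 152 = 19^1 · 8 and 25 = 19^0 · 25. Apply v_p(a/b) = v_p(a) − v_p(b): v_19(152/25) = 1 − 0 = 1.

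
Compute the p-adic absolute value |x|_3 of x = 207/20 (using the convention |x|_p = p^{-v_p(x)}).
|207/20|_3 = 1/9

Step 1 — compute v_3(x) by factoring powers of 3 out of the numerator and denominator: v_3(207/20) = 2. Step 2 — apply |x|_p = p^{-v_p(x)} = 3^{-2} = 1/9.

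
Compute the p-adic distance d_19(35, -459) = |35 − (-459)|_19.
d_19(35, -459) = 1/19

Step 1 — x − y = 35 − (-459) = 494. Step 2 — v_19(494) = 1 (factor: 494 = (19^1 · 26); the sign does not affect v_p). Step 3 — |x − y|_19 = 19^{-1} = 1/19.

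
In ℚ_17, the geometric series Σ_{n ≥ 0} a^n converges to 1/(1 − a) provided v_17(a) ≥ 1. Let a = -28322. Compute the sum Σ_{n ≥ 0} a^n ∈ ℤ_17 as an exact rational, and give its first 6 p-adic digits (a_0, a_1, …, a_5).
Σ a^n = 1/(1 − a) = 1/28323;  first 6 digits = (1, 0, 4, 11, 15, 3)

v_17(a) = 2 ≥ 1, so the series converges in ℤ_17 to 1/(1 − a) = 1/(1 − (-28322)) = 1/28323. Expand this rational in ℤ_17: compute digits iteratively via d_i = x_i mod 17, x_{i+1} = (x_i − d_i)/17. The first 6 digits are (1, 0, 4, 11, 15, 3).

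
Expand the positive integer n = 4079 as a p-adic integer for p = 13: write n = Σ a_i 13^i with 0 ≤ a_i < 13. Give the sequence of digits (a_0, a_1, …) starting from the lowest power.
(a_0, a_1, …) = (10, 1, 11, 1)

Repeated division by 13 gives the digits low-to-high: 4079 = 10 + 1·13^1 + 11·13^2 + 1·13^3. Digit sequence: (10, 1, 11, 1).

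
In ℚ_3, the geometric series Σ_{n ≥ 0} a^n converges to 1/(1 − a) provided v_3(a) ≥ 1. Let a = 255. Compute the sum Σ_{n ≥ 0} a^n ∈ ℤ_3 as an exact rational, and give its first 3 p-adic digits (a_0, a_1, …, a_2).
Σ a^n = 1/(1 − a) = -1/254;  first 3 digits = (1, 1, 2)

v_3(a) = 1 ≥ 1, so the series converges in ℤ_3 to 1/(1 − a) = 1/(1 − 255) = -1/254. Expand this rational in ℤ_3: compute digits iteratively via d_i = x_i mod 3, x_{i+1} = (x_i − d_i)/3. The first 3 digits are (1, 1, 2).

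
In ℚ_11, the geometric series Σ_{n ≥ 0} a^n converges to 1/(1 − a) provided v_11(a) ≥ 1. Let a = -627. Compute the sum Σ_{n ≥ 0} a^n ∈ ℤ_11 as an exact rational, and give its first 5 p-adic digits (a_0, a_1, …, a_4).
Σ a^n = 1/(1 − a) = 1/628;  first 5 digits = (1, 9, 9, 0, 4)

v_11(a) = 1 ≥ 1, so the series converges in ℤ_11 to 1/(1 − a) = 1/(1 − (-627)) = 1/628. Expand this rational in ℤ_11: compute digits iteratively via d_i = x_i mod 11, x_{i+1} = (x_i − d_i)/11. The first 5 digits are (1, 9, 9, 0, 4).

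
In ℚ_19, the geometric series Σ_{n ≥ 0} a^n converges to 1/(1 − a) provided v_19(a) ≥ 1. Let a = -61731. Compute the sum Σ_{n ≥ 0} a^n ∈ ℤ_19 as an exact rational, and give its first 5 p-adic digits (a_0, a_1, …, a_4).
Σ a^n = 1/(1 − a) = 1/61732;  first 5 digits = (1, 0, 0, 10, 18)

v_19(a) = 3 ≥ 1, so the series converges in ℤ_19 to 1/(1 − a) = 1/(1 − (-61731)) = 1/61732. Expand this rational in ℤ_19: compute digits iteratively via d_i = x_i mod 19, x_{i+1} = (x_i − d_i)/19. The first 5 digits are (1, 0, 0, 10, 18).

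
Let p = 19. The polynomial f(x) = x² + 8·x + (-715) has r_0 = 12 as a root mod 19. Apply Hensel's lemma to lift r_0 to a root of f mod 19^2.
r_1 = 354 (mod 361)

Hensel: r_{i+1} = r_i − f(r_i)·(f′(r_i))^{-1} mod 19^{i+2}, f′(x) = 2x + 8. Iterate:
  r_0 = 12 (mod 19)
  r_1 = 354 (mod 361)
Final: r = 354 satisfies f(r) ≡ 0 mod 19^2.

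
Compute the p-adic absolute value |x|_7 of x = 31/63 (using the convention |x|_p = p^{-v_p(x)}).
|31/63|_7 = 7

Step 1 — compute v_7(x) by factoring powers of 7 out of the numerator and denominator: v_7(31/63) = -1. Step 2 — apply |x|_p = p^{-v_p(x)} = 7^{1} = 7.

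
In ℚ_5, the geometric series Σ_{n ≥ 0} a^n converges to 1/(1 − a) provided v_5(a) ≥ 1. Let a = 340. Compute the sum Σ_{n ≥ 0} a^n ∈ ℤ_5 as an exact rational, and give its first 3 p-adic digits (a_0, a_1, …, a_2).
Σ a^n = 1/(1 − a) = -1/339;  first 3 digits = (1, 3, 2)

v_5(a) = 1 ≥ 1, so the series converges in ℤ_5 to 1/(1 − a) = 1/(1 − 340) = -1/339. Expand this rational in ℤ_5: compute digits iteratively via d_i = x_i mod 5, x_{i+1} = (x_i − d_i)/5. The first 3 digits are (1, 3, 2).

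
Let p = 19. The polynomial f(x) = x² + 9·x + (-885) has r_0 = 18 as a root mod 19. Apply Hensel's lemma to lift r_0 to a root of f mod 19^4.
r_3 = 63972 (mod 130321)

Hensel: r_{i+1} = r_i − f(r_i)·(f′(r_i))^{-1} mod 19^{i+2}, f′(x) = 2x + 9. Iterate:
  r_0 = 18 (mod 19)
  r_1 = 75 (mod 361)
  r_2 = 2241 (mod 6859)
  r_3 = 63972 (mod 130321)
Final: r = 63972 satisfies f(r) ≡ 0 mod 19^4.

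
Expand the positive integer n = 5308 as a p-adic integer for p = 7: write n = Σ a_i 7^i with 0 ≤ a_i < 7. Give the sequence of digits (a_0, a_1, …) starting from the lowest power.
(a_0, a_1, …) = (2, 2, 3, 1, 2)

Repeated division by 7 gives the digits low-to-high: 5308 = 2 + 2·7^1 + 3·7^2 + 1·7^3 + 2·7^4. Digit sequence: (2, 2, 3, 1, 2).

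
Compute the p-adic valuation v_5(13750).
v_5(13750) = 4

v_5(n) is the largest exponent k such that 5^k divides n. Factor out: 13750 = 5^4 · 22. (Sign doesn't affect v_p.) So v_5(13750) = 4.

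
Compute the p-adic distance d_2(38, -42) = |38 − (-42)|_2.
d_2(38, -42) = 1/16

Step 1 — x − y = 38 − (-42) = 80. Step 2 — v_2(80) = 4 (factor: 80 = (2^4 · 5); the sign does not affect v_p). Step 3 — |x − y|_2 = 2^{-4} = 1/16.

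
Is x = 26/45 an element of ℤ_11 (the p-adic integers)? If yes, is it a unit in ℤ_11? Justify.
x ∈ ℤ_11^× (unit); v_11(x) = 0

ℤ_11 = {x ∈ ℚ_11 : v_11(x) ≥ 0} and ℤ_11^× = {x ∈ ℤ_11 : v_11(x) = 0}. Here v_11(26/45) = v_11(num) − v_11(den) = 0; compare against these criteria.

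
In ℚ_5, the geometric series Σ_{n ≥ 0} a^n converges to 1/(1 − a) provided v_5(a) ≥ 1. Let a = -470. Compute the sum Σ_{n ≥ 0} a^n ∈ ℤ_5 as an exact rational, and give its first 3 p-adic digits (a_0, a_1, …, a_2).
Σ a^n = 1/(1 − a) = 1/471;  first 3 digits = (1, 1, 2)

v_5(a) = 1 ≥ 1, so the series converges in ℤ_5 to 1/(1 − a) = 1/(1 − (-470)) = 1/471. Expand this rational in ℤ_5: compute digits iteratively via d_i = x_i mod 5, x_{i+1} = (x_i − d_i)/5. The first 3 digits are (1, 1, 2).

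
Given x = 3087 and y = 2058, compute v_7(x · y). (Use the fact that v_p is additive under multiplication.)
v_7(6353046) = 6

v_p(x) = 3 (factor: 3087 = 7^3 · 9); v_p(y) = 3 (factor: 2058 = 7^3 · 6). Additivity: v_p(xy) = v_p(x) + v_p(y) = 3 + 3 = 6. (Direct check: xy = 6353046 = 7^6 · (54).)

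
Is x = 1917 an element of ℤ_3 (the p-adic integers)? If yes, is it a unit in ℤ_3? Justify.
x ∈ ℤ_3 but not a unit; v_3(x) = 3 > 0

ℤ_3 = {x ∈ ℚ_3 : v_3(x) ≥ 0} and ℤ_3^× = {x ∈ ℤ_3 : v_3(x) = 0}. Here v_3(1917) = v_3(num) − v_3(den) = 3; compare against these criteria.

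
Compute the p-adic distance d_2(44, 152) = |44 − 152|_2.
d_2(44, 152) = 1/4

Step 1 — x − y = 44 − 152 = -108. Step 2 — v_2(-108) = 2 (factor: -108 = −(2^2 · 27); the sign does not affect v_p). Step 3 — |x − y|_2 = 2^{-2} = 1/4.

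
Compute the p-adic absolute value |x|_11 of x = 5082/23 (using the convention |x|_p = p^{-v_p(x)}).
|5082/23|_11 = 1/121

Step 1 — compute v_11(x) by factoring powers of 11 out of the numerator and denominator: v_11(5082/23) = 2. Step 2 — apply |x|_p = p^{-v_p(x)} = 11^{-2} = 1/121.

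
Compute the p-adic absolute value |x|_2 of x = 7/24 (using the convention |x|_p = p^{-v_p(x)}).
|7/24|_2 = 8

Step 1 — compute v_2(x) by factoring powers of 2 out of the numerator and denominator: v_2(7/24) = -3. Step 2 — apply |x|_p = p^{-v_p(x)} = 2^{3} = 8.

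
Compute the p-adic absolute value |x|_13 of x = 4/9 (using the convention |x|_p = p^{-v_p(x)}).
|4/9|_13 = 1

Step 1 — compute v_13(x) by factoring powers of 13 out of the numerator and denominator: v_13(4/9) = 0. Step 2 — apply |x|_p = p^{-v_p(x)} = 13^{0} = 1.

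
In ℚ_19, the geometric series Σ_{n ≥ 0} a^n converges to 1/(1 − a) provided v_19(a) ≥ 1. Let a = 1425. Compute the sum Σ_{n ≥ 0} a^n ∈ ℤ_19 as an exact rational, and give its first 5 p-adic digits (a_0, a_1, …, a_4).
Σ a^n = 1/(1 − a) = -1/1424;  first 5 digits = (1, 18, 4, 10, 9)

v_19(a) = 1 ≥ 1, so the series converges in ℤ_19 to 1/(1 − a) = 1/(1 − 1425) = -1/1424. Expand this rational in ℤ_19: compute digits iteratively via d_i = x_i mod 19, x_{i+1} = (x_i − d_i)/19. The first 5 digits are (1, 18, 4, 10, 9).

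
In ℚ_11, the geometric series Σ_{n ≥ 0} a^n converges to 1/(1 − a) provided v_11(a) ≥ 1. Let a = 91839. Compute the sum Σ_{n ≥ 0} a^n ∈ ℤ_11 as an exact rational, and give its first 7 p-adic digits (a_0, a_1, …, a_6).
Σ a^n = 1/(1 − a) = -1/91838;  first 7 digits = (1, 0, 0, 3, 6, 0, 9)

v_11(a) = 3 ≥ 1, so the series converges in ℤ_11 to 1/(1 − a) = 1/(1 − 91839) = -1/91838. Expand this rational in ℤ_11: compute digits iteratively via d_i = x_i mod 11, x_{i+1} = (x_i − d_i)/11. The first 7 digits are (1, 0, 0, 3, 6, 0, 9).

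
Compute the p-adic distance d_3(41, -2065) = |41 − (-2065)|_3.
d_3(41, -2065) = 1/81

Step 1 — x − y = 41 − (-2065) = 2106. Step 2 — v_3(2106) = 4 (factor: 2106 = (3^4 · 26); the sign does not affect v_p). Step 3 — |x − y|_3 = 3^{-4} = 1/81.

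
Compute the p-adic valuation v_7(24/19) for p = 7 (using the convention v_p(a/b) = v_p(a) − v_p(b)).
v_7(24/19) = 0

Factor powers of 7 from the numerator and denominator of the reduced fraction: 24 = 7^0 · 24 and 19 = 7^0 · 19. Apply v_p(a/b) = v_p(a) − v_p(b): v_7(24/19) = 0 − 0 = 0.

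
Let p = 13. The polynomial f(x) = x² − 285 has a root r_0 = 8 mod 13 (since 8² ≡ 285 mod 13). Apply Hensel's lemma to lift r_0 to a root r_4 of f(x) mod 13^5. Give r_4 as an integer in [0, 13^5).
r_4 = 105932 (mod 371293)

Hensel's recurrence: r_{i+1} = r_i − f(r_i)·(f′(r_i))^{-1} mod 13^{i+2}, with f′(x) = 2x. Iterate:
  r_0 = 8 (mod 13)
  r_1 = 138 (mod 169)
  r_2 = 476 (mod 2197)
  r_3 = 20249 (mod 28561)
  r_4 = 105932 (mod 371293)
Final: r_4 = 105932, and one checks f(r_4) ≡ 0 mod 13^5.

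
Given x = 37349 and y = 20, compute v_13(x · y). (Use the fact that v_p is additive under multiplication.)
v_13(746980) = 3

v_p(x) = 3 (factor: 37349 = 13^3 · 17); v_p(y) = 0 (factor: 20 = 13^0 · 20). Additivity: v_p(xy) = v_p(x) + v_p(y) = 3 + 0 = 3. (Direct check: xy = 746980 = 13^3 · (340).)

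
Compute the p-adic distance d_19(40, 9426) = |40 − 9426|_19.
d_19(40, 9426) = 1/361

Step 1 — x − y = 40 − 9426 = -9386. Step 2 — v_19(-9386) = 2 (factor: -9386 = −(19^2 · 26); the sign does not affect v_p). Step 3 — |x − y|_19 = 19^{-2} = 1/361.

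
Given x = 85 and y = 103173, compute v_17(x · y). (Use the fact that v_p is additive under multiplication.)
v_17(8769705) = 4

v_p(x) = 1 (factor: 85 = 17^1 · 5); v_p(y) = 3 (factor: 103173 = 17^3 · 21). Additivity: v_p(xy) = v_p(x) + v_p(y) = 1 + 3 = 4. (Direct check: xy = 8769705 = 17^4 · (105).)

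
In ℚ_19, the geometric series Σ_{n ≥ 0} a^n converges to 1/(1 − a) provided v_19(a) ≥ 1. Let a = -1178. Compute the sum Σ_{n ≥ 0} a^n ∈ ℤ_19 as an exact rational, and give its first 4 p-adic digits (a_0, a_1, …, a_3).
Σ a^n = 1/(1 − a) = 1/1179;  first 4 digits = (1, 14, 2, 1)

v_19(a) = 1 ≥ 1, so the series converges in ℤ_19 to 1/(1 − a) = 1/(1 − (-1178)) = 1/1179. Expand this rational in ℤ_19: compute digits iteratively via d_i = x_i mod 19, x_{i+1} = (x_i − d_i)/19. The first 4 digits are (1, 14, 2, 1).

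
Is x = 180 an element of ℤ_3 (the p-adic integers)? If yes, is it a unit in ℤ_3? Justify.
x ∈ ℤ_3 but not a unit; v_3(x) = 2 > 0

ℤ_3 = {x ∈ ℚ_3 : v_3(x) ≥ 0} and ℤ_3^× = {x ∈ ℤ_3 : v_3(x) = 0}. Here v_3(180) = v_3(num) − v_3(den) = 2; compare against these criteria.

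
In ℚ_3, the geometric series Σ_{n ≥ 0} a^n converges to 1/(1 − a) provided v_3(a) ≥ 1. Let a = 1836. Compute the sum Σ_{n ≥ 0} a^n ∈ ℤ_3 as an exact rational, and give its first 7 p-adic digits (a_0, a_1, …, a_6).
Σ a^n = 1/(1 − a) = -1/1835;  first 7 digits = (1, 0, 0, 2, 1, 1, 0)

v_3(a) = 3 ≥ 1, so the series converges in ℤ_3 to 1/(1 − a) = 1/(1 − 1836) = -1/1835. Expand this rational in ℤ_3: compute digits iteratively via d_i = x_i mod 3, x_{i+1} = (x_i − d_i)/3. The first 7 digits are (1, 0, 0, 2, 1, 1, 0).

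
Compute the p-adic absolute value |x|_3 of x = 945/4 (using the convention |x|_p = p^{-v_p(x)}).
|945/4|_3 = 1/27

Step 1 — compute v_3(x) by factoring powers of 3 out of the numerator and denominator: v_3(945/4) = 3. Step 2 — apply |x|_p = p^{-v_p(x)} = 3^{-3} = 1/27.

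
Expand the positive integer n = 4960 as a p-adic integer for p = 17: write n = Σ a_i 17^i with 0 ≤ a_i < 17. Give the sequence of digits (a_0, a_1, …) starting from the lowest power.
(a_0, a_1, …) = (13, 2, 0, 1)

Repeated division by 17 gives the digits low-to-high: 4960 = 13 + 2·17^1 + 1·17^3. Digit sequence: (13, 2, 0, 1).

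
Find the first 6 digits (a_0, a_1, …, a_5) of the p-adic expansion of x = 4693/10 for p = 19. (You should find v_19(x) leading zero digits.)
(a_0, …, a_5) = (0, 0, 7, 13, 5, 13)

v_19(4693/10) = 2, so a_0 = ... = a_1 = 0. Factor out: x = 19^2 · u with u = 13/10 a unit in ℤ_19. Expand u iteratively via a_{v+i} = u_i mod 19, u_{i+1} = (u_i − a_{v+i})/19:
  u_0 = 13/10;  a_2 = 7;  u_1 = (u_0 − 7)/19 = -3/10
  u_1 = -3/10;  a_3 = 13;  u_2 = (u_1 − 13)/19 = -7/10
  u_2 = -7/10;  a_4 = 5;  u_3 = (u_2 − 5)/19 = -3/10
  u_3 = -3/10;  a_5 = 13;  u_4 = (u_3 − 13)/19 = -7/10
Digits: (0, 0, 7, 13, 5, 13).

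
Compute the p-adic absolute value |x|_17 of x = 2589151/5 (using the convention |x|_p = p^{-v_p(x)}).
|2589151/5|_17 = 1/83521

Step 1 — compute v_17(x) by factoring powers of 17 out of the numerator and denominator: v_17(2589151/5) = 4. Step 2 — apply |x|_p = p^{-v_p(x)} = 17^{-4} = 1/83521.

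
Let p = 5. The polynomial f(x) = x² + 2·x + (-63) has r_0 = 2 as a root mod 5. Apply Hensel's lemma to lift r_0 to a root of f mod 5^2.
r_1 = 7 (mod 25)

Hensel: r_{i+1} = r_i − f(r_i)·(f′(r_i))^{-1} mod 5^{i+2}, f′(x) = 2x + 2. Iterate:
  r_0 = 2 (mod 5)
  r_1 = 7 (mod 25)
Final: r = 7 satisfies f(r) ≡ 0 mod 5^2.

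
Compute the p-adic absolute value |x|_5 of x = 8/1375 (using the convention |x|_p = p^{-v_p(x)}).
|8/1375|_5 = 125

Step 1 — compute v_5(x) by factoring powers of 5 out of the numerator and denominator: v_5(8/1375) = -3. Step 2 — apply |x|_p = p^{-v_p(x)} = 5^{3} = 125.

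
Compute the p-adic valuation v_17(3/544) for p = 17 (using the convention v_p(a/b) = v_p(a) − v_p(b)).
v_17(3/544) = -1

Factor powers of 17 from the numerator and denominator of the reduced fraction: 3 = 17^0 · 3 and 544 = 17^1 · 32. Apply v_p(a/b) = v_p(a) − v_p(b): v_17(3/544) = 0 − 1 = -1.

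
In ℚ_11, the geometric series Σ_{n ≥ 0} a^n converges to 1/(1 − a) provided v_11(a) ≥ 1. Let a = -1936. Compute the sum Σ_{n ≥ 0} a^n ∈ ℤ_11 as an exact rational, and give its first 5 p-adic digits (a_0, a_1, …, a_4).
Σ a^n = 1/(1 − a) = 1/1937;  first 5 digits = (1, 0, 6, 9, 2)

v_11(a) = 2 ≥ 1, so the series converges in ℤ_11 to 1/(1 − a) = 1/(1 − (-1936)) = 1/1937. Expand this rational in ℤ_11: compute digits iteratively via d_i = x_i mod 11, x_{i+1} = (x_i − d_i)/11. The first 5 digits are (1, 0, 6, 9, 2).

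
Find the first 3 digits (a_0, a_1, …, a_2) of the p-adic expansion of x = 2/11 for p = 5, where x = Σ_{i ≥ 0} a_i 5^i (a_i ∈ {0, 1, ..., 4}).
(a_0, …, a_2) = (2, 1, 2)

v_5(2/11) = 0 (numerator and denominator both coprime to 5), so x ∈ ℤ_5^×. Compute digits iteratively via a_i = x_i mod 5, x_{i+1} = (x_i − a_i)/5, with x_0 = x:
  x_0 = 2/11;  a_0 = 2;  x_1 = (x_0 − 2)/5 = -4/11
  x_1 = -4/11;  a_1 = 1;  x_2 = (x_1 − 1)/5 = -3/11
  x_2 = -3/11;  a_2 = 2;  x_3 = (x_2 − 2)/5 = -5/11
Digits: (2, 1, 2).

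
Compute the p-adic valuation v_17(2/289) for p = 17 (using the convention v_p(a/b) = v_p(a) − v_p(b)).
v_17(2/289) = -2

Factor powers of 17 from the numerator and denominator of the reduced fraction: 2 = 17^0 · 2 and 289 = 17^2 · 1. Apply v_p(a/b) = v_p(a) − v_p(b): v_17(2/289) = 0 − 2 = -2.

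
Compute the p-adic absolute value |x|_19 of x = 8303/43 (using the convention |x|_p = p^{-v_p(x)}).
|8303/43|_19 = 1/361

Step 1 — compute v_19(x) by factoring powers of 19 out of the numerator and denominator: v_19(8303/43) = 2. Step 2 — apply |x|_p = p^{-v_p(x)} = 19^{-2} = 1/361.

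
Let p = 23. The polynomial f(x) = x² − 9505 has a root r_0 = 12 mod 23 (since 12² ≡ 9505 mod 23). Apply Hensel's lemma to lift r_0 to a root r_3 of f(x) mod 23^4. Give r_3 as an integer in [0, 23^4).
r_3 = 108825 (mod 279841)

Hensel's recurrence: r_{i+1} = r_i − f(r_i)·(f′(r_i))^{-1} mod 23^{i+2}, with f′(x) = 2x. Iterate:
  r_0 = 12 (mod 23)
  r_1 = 380 (mod 529)
  r_2 = 11489 (mod 12167)
  r_3 = 108825 (mod 279841)
Final: r_3 = 108825, and one checks f(r_3) ≡ 0 mod 23^4.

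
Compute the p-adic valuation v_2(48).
v_2(48) = 4

v_2(n) is the largest exponent k such that 2^k divides n. Factor out: 48 = 2^4 · 3. (Sign doesn't affect v_p.) So v_2(48) = 4.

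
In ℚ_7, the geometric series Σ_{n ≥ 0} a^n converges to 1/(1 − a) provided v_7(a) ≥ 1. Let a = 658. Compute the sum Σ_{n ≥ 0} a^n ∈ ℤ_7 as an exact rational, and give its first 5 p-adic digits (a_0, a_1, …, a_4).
Σ a^n = 1/(1 − a) = -1/657;  first 5 digits = (1, 3, 1, 3, 0)

v_7(a) = 1 ≥ 1, so the series converges in ℤ_7 to 1/(1 − a) = 1/(1 − 658) = -1/657. Expand this rational in ℤ_7: compute digits iteratively via d_i = x_i mod 7, x_{i+1} = (x_i − d_i)/7. The first 5 digits are (1, 3, 1, 3, 0).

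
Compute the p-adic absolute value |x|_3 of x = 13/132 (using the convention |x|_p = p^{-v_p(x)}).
|13/132|_3 = 3

Step 1 — compute v_3(x) by factoring powers of 3 out of the numerator and denominator: v_3(13/132) = -1. Step 2 — apply |x|_p = p^{-v_p(x)} = 3^{1} = 3.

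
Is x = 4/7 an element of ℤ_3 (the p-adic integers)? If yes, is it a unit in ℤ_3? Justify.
x ∈ ℤ_3^× (unit); v_3(x) = 0

ℤ_3 = {x ∈ ℚ_3 : v_3(x) ≥ 0} and ℤ_3^× = {x ∈ ℤ_3 : v_3(x) = 0}. Here v_3(4/7) = v_3(num) − v_3(den) = 0; compare against these criteria.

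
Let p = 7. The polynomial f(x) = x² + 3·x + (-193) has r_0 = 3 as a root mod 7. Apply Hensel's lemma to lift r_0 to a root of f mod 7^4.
r_3 = 1830 (mod 2401)

Hensel: r_{i+1} = r_i − f(r_i)·(f′(r_i))^{-1} mod 7^{i+2}, f′(x) = 2x + 3. Iterate:
  r_0 = 3 (mod 7)
  r_1 = 17 (mod 49)
  r_2 = 115 (mod 343)
  r_3 = 1830 (mod 2401)
Final: r = 1830 satisfies f(r) ≡ 0 mod 7^4.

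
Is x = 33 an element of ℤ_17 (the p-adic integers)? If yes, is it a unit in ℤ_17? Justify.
x ∈ ℤ_17^× (unit); v_17(x) = 0

ℤ_17 = {x ∈ ℚ_17 : v_17(x) ≥ 0} and ℤ_17^× = {x ∈ ℤ_17 : v_17(x) = 0}. Here v_17(33) = v_17(num) − v_17(den) = 0; compare against these criteria.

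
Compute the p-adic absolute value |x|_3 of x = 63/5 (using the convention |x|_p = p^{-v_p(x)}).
|63/5|_3 = 1/9

Step 1 — compute v_3(x) by factoring powers of 3 out of the numerator and denominator: v_3(63/5) = 2. Step 2 — apply |x|_p = p^{-v_p(x)} = 3^{-2} = 1/9.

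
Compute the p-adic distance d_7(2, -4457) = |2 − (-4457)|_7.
d_7(2, -4457) = 1/343

Step 1 — x − y = 2 − (-4457) = 4459. Step 2 — v_7(4459) = 3 (factor: 4459 = (7^3 · 13); the sign does not affect v_p). Step 3 — |x − y|_7 = 7^{-3} = 1/343.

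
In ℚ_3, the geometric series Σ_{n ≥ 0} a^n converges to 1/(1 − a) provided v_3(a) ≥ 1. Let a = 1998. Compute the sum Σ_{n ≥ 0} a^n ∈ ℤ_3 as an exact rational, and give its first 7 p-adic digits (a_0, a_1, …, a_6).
Σ a^n = 1/(1 − a) = -1/1997;  first 7 digits = (1, 0, 0, 2, 0, 2, 0)

v_3(a) = 3 ≥ 1, so the series converges in ℤ_3 to 1/(1 − a) = 1/(1 − 1998) = -1/1997. Expand this rational in ℤ_3: compute digits iteratively via d_i = x_i mod 3, x_{i+1} = (x_i − d_i)/3. The first 7 digits are (1, 0, 0, 2, 0, 2, 0).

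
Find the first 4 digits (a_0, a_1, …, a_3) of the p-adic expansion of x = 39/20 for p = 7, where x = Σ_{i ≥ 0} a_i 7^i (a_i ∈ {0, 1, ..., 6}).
(a_0, …, a_3) = (3, 3, 2, 0)

v_7(39/20) = 0 (numerator and denominator both coprime to 7), so x ∈ ℤ_7^×. Compute digits iteratively via a_i = x_i mod 7, x_{i+1} = (x_i − a_i)/7, with x_0 = x:
  x_0 = 39/20;  a_0 = 3;  x_1 = (x_0 − 3)/7 = -3/20
  x_1 = -3/20;  a_1 = 3;  x_2 = (x_1 − 3)/7 = -9/20
  x_2 = -9/20;  a_2 = 2;  x_3 = (x_2 − 2)/7 = -7/20
  x_3 = -7/20;  a_3 = 0;  x_4 = (x_3 − 0)/7 = -1/20
Digits: (3, 3, 2, 0).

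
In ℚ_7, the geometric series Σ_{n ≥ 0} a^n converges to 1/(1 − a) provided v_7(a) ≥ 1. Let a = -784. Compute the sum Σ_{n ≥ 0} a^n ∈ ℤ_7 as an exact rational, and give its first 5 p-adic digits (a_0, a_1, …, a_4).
Σ a^n = 1/(1 − a) = 1/785;  first 5 digits = (1, 0, 5, 4, 3)

v_7(a) = 2 ≥ 1, so the series converges in ℤ_7 to 1/(1 − a) = 1/(1 − (-784)) = 1/785. Expand this rational in ℤ_7: compute digits iteratively via d_i = x_i mod 7, x_{i+1} = (x_i − d_i)/7. The first 5 digits are (1, 0, 5, 4, 3).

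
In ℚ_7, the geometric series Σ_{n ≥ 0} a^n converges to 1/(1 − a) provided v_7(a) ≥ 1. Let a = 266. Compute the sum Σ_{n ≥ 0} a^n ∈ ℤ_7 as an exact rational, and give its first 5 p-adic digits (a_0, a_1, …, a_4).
Σ a^n = 1/(1 − a) = -1/265;  first 5 digits = (1, 3, 0, 3, 4)

v_7(a) = 1 ≥ 1, so the series converges in ℤ_7 to 1/(1 − a) = 1/(1 − 266) = -1/265. Expand this rational in ℤ_7: compute digits iteratively via d_i = x_i mod 7, x_{i+1} = (x_i − d_i)/7. The first 5 digits are (1, 3, 0, 3, 4).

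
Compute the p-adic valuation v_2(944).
v_2(944) = 4

v_2(n) is the largest exponent k such that 2^k divides n. Factor out: 944 = 2^4 · 59. (Sign doesn't affect v_p.) So v_2(944) = 4.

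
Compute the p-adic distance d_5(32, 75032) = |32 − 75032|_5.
d_5(32, 75032) = 1/3125

Step 1 — x − y = 32 − 75032 = -75000. Step 2 — v_5(-75000) = 5 (factor: -75000 = −(5^5 · 24); the sign does not affect v_p). Step 3 — |x − y|_5 = 5^{-5} = 1/3125.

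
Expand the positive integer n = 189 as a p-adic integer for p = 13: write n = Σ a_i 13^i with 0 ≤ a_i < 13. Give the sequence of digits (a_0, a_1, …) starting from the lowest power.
(a_0, a_1, …) = (7, 1, 1)

Repeated division by 13 gives the digits low-to-high: 189 = 7 + 1·13^1 + 1·13^2. Digit sequence: (7, 1, 1).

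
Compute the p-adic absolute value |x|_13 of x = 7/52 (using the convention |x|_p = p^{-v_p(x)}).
|7/52|_13 = 13

Step 1 — compute v_13(x) by factoring powers of 13 out of the numerator and denominator: v_13(7/52) = -1. Step 2 — apply |x|_p = p^{-v_p(x)} = 13^{1} = 13.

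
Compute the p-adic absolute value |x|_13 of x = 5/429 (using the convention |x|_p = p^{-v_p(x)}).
|5/429|_13 = 13

Step 1 — compute v_13(x) by factoring powers of 13 out of the numerator and denominator: v_13(5/429) = -1. Step 2 — apply |x|_p = p^{-v_p(x)} = 13^{1} = 13.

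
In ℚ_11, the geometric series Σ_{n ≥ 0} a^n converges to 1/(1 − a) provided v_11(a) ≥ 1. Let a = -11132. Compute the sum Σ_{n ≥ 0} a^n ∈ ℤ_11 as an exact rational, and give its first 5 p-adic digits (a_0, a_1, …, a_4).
Σ a^n = 1/(1 − a) = 1/11133;  first 5 digits = (1, 0, 7, 2, 4)

v_11(a) = 2 ≥ 1, so the series converges in ℤ_11 to 1/(1 − a) = 1/(1 − (-11132)) = 1/11133. Expand this rational in ℤ_11: compute digits iteratively via d_i = x_i mod 11, x_{i+1} = (x_i − d_i)/11. The first 5 digits are (1, 0, 7, 2, 4).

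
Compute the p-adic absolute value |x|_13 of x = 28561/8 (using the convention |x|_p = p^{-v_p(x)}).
|28561/8|_13 = 1/28561

Step 1 — compute v_13(x) by factoring powers of 13 out of the numerator and denominator: v_13(28561/8) = 4. Step 2 — apply |x|_p = p^{-v_p(x)} = 13^{-4} = 1/28561.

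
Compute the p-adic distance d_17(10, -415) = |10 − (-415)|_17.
d_17(10, -415) = 1/17

Step 1 — x − y = 10 − (-415) = 425. Step 2 — v_17(425) = 1 (factor: 425 = (17^1 · 25); the sign does not affect v_p). Step 3 — |x − y|_17 = 17^{-1} = 1/17.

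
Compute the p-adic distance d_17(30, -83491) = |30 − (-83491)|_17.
d_17(30, -83491) = 1/83521

Step 1 — x − y = 30 − (-83491) = 83521. Step 2 — v_17(83521) = 4 (factor: 83521 = (17^4 · 1); the sign does not affect v_p). Step 3 — |x − y|_17 = 17^{-4} = 1/83521.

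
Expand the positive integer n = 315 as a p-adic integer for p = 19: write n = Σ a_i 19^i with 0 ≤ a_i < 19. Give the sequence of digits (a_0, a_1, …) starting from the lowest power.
(a_0, a_1, …) = (11, 16)

Repeated division by 19 gives the digits low-to-high: 315 = 11 + 16·19^1. Digit sequence: (11, 16).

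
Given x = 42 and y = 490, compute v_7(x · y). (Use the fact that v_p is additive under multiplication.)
v_7(20580) = 3

v_p(x) = 1 (factor: 42 = 7^1 · 6); v_p(y) = 2 (factor: 490 = 7^2 · 10). Additivity: v_p(xy) = v_p(x) + v_p(y) = 1 + 2 = 3. (Direct check: xy = 20580 = 7^3 · (60).)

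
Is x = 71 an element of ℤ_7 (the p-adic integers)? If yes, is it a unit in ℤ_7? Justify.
x ∈ ℤ_7^× (unit); v_7(x) = 0

ℤ_7 = {x ∈ ℚ_7 : v_7(x) ≥ 0} and ℤ_7^× = {x ∈ ℤ_7 : v_7(x) = 0}. Here v_7(71) = v_7(num) − v_7(den) = 0; compare against these criteria.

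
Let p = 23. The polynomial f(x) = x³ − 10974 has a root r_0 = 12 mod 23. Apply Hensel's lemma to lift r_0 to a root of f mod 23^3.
r_2 = 1760 (mod 12167)

Hensel: r_{i+1} = r_i − f(r_i)/f′(r_i) mod 23^{i+2}, where f′(x) = 3x². Iterate:
  r_0 = 12 (mod 23)
  r_1 = 173 (mod 529)
  r_2 = 1760 (mod 12167)
Final: r = 1760 with f(r) ≡ 0 mod 23^3.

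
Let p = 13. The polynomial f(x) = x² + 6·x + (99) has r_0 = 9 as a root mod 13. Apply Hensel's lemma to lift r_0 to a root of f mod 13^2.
r_1 = 126 (mod 169)

Hensel: r_{i+1} = r_i − f(r_i)·(f′(r_i))^{-1} mod 13^{i+2}, f′(x) = 2x + 6. Iterate:
  r_0 = 9 (mod 13)
  r_1 = 126 (mod 169)
Final: r = 126 satisfies f(r) ≡ 0 mod 13^2.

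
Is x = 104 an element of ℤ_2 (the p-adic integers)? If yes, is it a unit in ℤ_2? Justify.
x ∈ ℤ_2 but not a unit; v_2(x) = 3 > 0

ℤ_2 = {x ∈ ℚ_2 : v_2(x) ≥ 0} and ℤ_2^× = {x ∈ ℤ_2 : v_2(x) = 0}. Here v_2(104) = v_2(num) − v_2(den) = 3; compare against these criteria.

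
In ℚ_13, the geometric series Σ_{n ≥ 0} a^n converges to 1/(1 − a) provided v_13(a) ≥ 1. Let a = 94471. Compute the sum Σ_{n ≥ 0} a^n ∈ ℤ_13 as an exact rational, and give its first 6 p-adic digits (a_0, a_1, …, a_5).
Σ a^n = 1/(1 − a) = -1/94470;  first 6 digits = (1, 0, 0, 4, 3, 0)

v_13(a) = 3 ≥ 1, so the series converges in ℤ_13 to 1/(1 − a) = 1/(1 − 94471) = -1/94470. Expand this rational in ℤ_13: compute digits iteratively via d_i = x_i mod 13, x_{i+1} = (x_i − d_i)/13. The first 6 digits are (1, 0, 0, 4, 3, 0).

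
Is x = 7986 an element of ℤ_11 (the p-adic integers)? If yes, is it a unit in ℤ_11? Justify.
x ∈ ℤ_11 but not a unit; v_11(x) = 3 > 0

ℤ_11 = {x ∈ ℚ_11 : v_11(x) ≥ 0} and ℤ_11^× = {x ∈ ℤ_11 : v_11(x) = 0}. Here v_11(7986) = v_11(num) − v_11(den) = 3; compare against these criteria.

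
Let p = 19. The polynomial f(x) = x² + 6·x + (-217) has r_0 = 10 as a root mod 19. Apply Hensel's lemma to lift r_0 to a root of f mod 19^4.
r_3 = 58758 (mod 130321)

Hensel: r_{i+1} = r_i − f(r_i)·(f′(r_i))^{-1} mod 19^{i+2}, f′(x) = 2x + 6. Iterate:
  r_0 = 10 (mod 19)
  r_1 = 276 (mod 361)
  r_2 = 3886 (mod 6859)
  r_3 = 58758 (mod 130321)
Final: r = 58758 satisfies f(r) ≡ 0 mod 19^4.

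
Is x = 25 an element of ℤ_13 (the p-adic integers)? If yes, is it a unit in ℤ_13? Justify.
x ∈ ℤ_13^× (unit); v_13(x) = 0

ℤ_13 = {x ∈ ℚ_13 : v_13(x) ≥ 0} and ℤ_13^× = {x ∈ ℤ_13 : v_13(x) = 0}. Here v_13(25) = v_13(num) − v_13(den) = 0; compare against these criteria.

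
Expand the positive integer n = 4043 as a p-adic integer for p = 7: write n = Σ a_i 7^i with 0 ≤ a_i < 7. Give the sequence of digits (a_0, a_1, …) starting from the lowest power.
(a_0, a_1, …) = (4, 3, 5, 4, 1)

Repeated division by 7 gives the digits low-to-high: 4043 = 4 + 3·7^1 + 5·7^2 + 4·7^3 + 1·7^4. Digit sequence: (4, 3, 5, 4, 1).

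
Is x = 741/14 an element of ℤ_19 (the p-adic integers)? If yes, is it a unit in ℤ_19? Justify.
x ∈ ℤ_19 but not a unit; v_19(x) = 1 > 0

ℤ_19 = {x ∈ ℚ_19 : v_19(x) ≥ 0} and ℤ_19^× = {x ∈ ℤ_19 : v_19(x) = 0}. Here v_19(741/14) = v_19(num) − v_19(den) = 1; compare against these criteria.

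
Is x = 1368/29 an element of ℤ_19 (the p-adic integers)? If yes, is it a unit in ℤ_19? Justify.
x ∈ ℤ_19 but not a unit; v_19(x) = 1 > 0

ℤ_19 = {x ∈ ℚ_19 : v_19(x) ≥ 0} and ℤ_19^× = {x ∈ ℤ_19 : v_19(x) = 0}. Here v_19(1368/29) = v_19(num) − v_19(den) = 1; compare against these criteria.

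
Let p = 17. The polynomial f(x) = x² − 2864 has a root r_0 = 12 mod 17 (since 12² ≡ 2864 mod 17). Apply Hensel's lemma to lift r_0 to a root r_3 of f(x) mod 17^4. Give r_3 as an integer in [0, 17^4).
r_3 = 10144 (mod 83521)

Hensel's recurrence: r_{i+1} = r_i − f(r_i)·(f′(r_i))^{-1} mod 17^{i+2}, with f′(x) = 2x. Iterate:
  r_0 = 12 (mod 17)
  r_1 = 29 (mod 289)
  r_2 = 318 (mod 4913)
  r_3 = 10144 (mod 83521)
Final: r_3 = 10144, and one checks f(r_3) ≡ 0 mod 17^4.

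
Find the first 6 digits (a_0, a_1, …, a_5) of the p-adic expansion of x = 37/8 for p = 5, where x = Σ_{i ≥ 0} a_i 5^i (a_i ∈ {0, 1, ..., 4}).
(a_0, …, a_5) = (4, 2, 4, 1, 4, 1)

v_5(37/8) = 0 (numerator and denominator both coprime to 5), so x ∈ ℤ_5^×. Compute digits iteratively via a_i = x_i mod 5, x_{i+1} = (x_i − a_i)/5, with x_0 = x:
  x_0 = 37/8;  a_0 = 4;  x_1 = (x_0 − 4)/5 = 1/8
  x_1 = 1/8;  a_1 = 2;  x_2 = (x_1 − 2)/5 = -3/8
  x_2 = -3/8;  a_2 = 4;  x_3 = (x_2 − 4)/5 = -7/8
  x_3 = -7/8;  a_3 = 1;  x_4 = (x_3 − 1)/5 = -3/8
  x_4 = -3/8;  a_4 = 4;  x_5 = (x_4 − 4)/5 = -7/8
  x_5 = -7/8;  a_5 = 1;  x_6 = (x_5 − 1)/5 = -3/8
Digits: (4, 2, 4, 1, 4, 1).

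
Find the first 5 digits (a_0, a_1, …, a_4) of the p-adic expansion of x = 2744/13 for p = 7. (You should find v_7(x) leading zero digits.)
(a_0, …, a_4) = (0, 0, 0, 6, 3)

v_7(2744/13) = 3, so a_0 = ... = a_2 = 0. Factor out: x = 7^3 · u with u = 8/13 a unit in ℤ_7. Expand u iteratively via a_{v+i} = u_i mod 7, u_{i+1} = (u_i − a_{v+i})/7:
  u_0 = 8/13;  a_3 = 6;  u_1 = (u_0 − 6)/7 = -10/13
  u_1 = -10/13;  a_4 = 3;  u_2 = (u_1 − 3)/7 = -7/13
Digits: (0, 0, 0, 6, 3).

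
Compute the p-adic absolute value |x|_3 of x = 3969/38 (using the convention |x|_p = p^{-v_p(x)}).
|3969/38|_3 = 1/81

Step 1 — compute v_3(x) by factoring powers of 3 out of the numerator and denominator: v_3(3969/38) = 4. Step 2 — apply |x|_p = p^{-v_p(x)} = 3^{-4} = 1/81.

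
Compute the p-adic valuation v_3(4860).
v_3(4860) = 5

v_3(n) is the largest exponent k such that 3^k divides n. Factor out: 4860 = 3^5 · 20. (Sign doesn't affect v_p.) So v_3(4860) = 5.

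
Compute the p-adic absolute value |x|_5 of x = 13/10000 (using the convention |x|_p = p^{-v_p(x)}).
|13/10000|_5 = 625

Step 1 — compute v_5(x) by factoring powers of 5 out of the numerator and denominator: v_5(13/10000) = -4. Step 2 — apply |x|_p = p^{-v_p(x)} = 5^{4} = 625.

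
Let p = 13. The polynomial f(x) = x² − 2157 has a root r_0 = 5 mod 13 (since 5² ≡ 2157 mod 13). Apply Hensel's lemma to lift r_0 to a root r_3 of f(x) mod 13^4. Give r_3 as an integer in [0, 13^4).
r_3 = 20701 (mod 28561)

Hensel's recurrence: r_{i+1} = r_i − f(r_i)·(f′(r_i))^{-1} mod 13^{i+2}, with f′(x) = 2x. Iterate:
  r_0 = 5 (mod 13)
  r_1 = 83 (mod 169)
  r_2 = 928 (mod 2197)
  r_3 = 20701 (mod 28561)
Final: r_3 = 20701, and one checks f(r_3) ≡ 0 mod 13^4.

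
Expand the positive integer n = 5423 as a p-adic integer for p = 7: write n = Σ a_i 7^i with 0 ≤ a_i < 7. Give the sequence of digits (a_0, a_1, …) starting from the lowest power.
(a_0, a_1, …) = (5, 4, 5, 1, 2)

Repeated division by 7 gives the digits low-to-high: 5423 = 5 + 4·7^1 + 5·7^2 + 1·7^3 + 2·7^4. Digit sequence: (5, 4, 5, 1, 2).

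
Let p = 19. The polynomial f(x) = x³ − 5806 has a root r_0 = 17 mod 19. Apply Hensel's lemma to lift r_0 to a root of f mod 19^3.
r_2 = 2107 (mod 6859)

Hensel: r_{i+1} = r_i − f(r_i)/f′(r_i) mod 19^{i+2}, where f′(x) = 3x². Iterate:
  r_0 = 17 (mod 19)
  r_1 = 302 (mod 361)
  r_2 = 2107 (mod 6859)
Final: r = 2107 with f(r) ≡ 0 mod 19^3.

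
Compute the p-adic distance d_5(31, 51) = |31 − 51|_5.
d_5(31, 51) = 1/5

Step 1 — x − y = 31 − 51 = -20. Step 2 — v_5(-20) = 1 (factor: -20 = −(5^1 · 4); the sign does not affect v_p). Step 3 — |x − y|_5 = 5^{-1} = 1/5.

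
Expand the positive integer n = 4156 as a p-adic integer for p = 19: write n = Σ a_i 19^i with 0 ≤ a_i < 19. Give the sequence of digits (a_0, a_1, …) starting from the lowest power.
(a_0, a_1, …) = (14, 9, 11)

Repeated division by 19 gives the digits low-to-high: 4156 = 14 + 9·19^1 + 11·19^2. Digit sequence: (14, 9, 11).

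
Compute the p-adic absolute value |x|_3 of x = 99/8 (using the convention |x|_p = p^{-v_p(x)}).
|99/8|_3 = 1/9

Step 1 — compute v_3(x) by factoring powers of 3 out of the numerator and denominator: v_3(99/8) = 2. Step 2 — apply |x|_p = p^{-v_p(x)} = 3^{-2} = 1/9.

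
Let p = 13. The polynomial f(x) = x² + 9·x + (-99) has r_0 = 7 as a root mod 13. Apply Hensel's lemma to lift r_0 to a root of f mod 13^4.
r_3 = 15841 (mod 28561)

Hensel: r_{i+1} = r_i − f(r_i)·(f′(r_i))^{-1} mod 13^{i+2}, f′(x) = 2x + 9. Iterate:
  r_0 = 7 (mod 13)
  r_1 = 124 (mod 169)
  r_2 = 462 (mod 2197)
  r_3 = 15841 (mod 28561)
Final: r = 15841 satisfies f(r) ≡ 0 mod 13^4.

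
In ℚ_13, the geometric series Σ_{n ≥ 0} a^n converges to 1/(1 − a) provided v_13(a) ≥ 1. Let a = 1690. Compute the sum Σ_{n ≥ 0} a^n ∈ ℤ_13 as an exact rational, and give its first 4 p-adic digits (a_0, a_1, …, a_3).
Σ a^n = 1/(1 − a) = -1/1689;  first 4 digits = (1, 0, 10, 0)

v_13(a) = 2 ≥ 1, so the series converges in ℤ_13 to 1/(1 − a) = 1/(1 − 1690) = -1/1689. Expand this rational in ℤ_13: compute digits iteratively via d_i = x_i mod 13, x_{i+1} = (x_i − d_i)/13. The first 4 digits are (1, 0, 10, 0).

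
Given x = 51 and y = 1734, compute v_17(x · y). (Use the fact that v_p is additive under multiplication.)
v_17(88434) = 3

v_p(x) = 1 (factor: 51 = 17^1 · 3); v_p(y) = 2 (factor: 1734 = 17^2 · 6). Additivity: v_p(xy) = v_p(x) + v_p(y) = 1 + 2 = 3. (Direct check: xy = 88434 = 17^3 · (18).)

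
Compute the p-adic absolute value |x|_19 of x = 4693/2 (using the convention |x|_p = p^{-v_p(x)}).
|4693/2|_19 = 1/361

Step 1 — compute v_19(x) by factoring powers of 19 out of the numerator and denominator: v_19(4693/2) = 2. Step 2 — apply |x|_p = p^{-v_p(x)} = 19^{-2} = 1/361.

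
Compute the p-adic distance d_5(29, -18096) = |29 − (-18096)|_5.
d_5(29, -18096) = 1/625

Step 1 — x − y = 29 − (-18096) = 18125. Step 2 — v_5(18125) = 4 (factor: 18125 = (5^4 · 29); the sign does not affect v_p). Step 3 — |x − y|_5 = 5^{-4} = 1/625.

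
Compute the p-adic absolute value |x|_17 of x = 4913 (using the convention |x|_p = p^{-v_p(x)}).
|4913|_17 = 1/4913

Step 1 — compute v_17(x) by factoring powers of 17 out of the numerator and denominator: v_17(4913) = 3. Step 2 — apply |x|_p = p^{-v_p(x)} = 17^{-3} = 1/4913.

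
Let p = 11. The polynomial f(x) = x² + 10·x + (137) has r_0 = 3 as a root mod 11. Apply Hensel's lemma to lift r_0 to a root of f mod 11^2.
r_1 = 113 (mod 121)

Hensel: r_{i+1} = r_i − f(r_i)·(f′(r_i))^{-1} mod 11^{i+2}, f′(x) = 2x + 10. Iterate:
  r_0 = 3 (mod 11)
  r_1 = 113 (mod 121)
Final: r = 113 satisfies f(r) ≡ 0 mod 11^2.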